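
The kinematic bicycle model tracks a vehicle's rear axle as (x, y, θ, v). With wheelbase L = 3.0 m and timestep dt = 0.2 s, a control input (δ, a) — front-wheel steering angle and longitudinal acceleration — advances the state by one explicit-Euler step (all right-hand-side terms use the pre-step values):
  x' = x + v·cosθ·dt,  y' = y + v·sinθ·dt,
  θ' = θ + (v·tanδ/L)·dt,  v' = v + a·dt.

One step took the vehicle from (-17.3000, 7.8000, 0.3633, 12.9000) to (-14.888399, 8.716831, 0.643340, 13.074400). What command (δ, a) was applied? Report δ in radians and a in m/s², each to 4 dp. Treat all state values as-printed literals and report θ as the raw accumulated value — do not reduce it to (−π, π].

δ = 0.3148, a = 0.8720

a = (v'−v)/dt = (0.174400)/0.2 = 0.8720
Δθ = θ'−θ = 0.280040;  (v·dt/L) = 12.9000·0.2/3.0 = 0.860000
tan δ = Δθ·L/(v·dt) = 0.325628  →  δ = 0.3148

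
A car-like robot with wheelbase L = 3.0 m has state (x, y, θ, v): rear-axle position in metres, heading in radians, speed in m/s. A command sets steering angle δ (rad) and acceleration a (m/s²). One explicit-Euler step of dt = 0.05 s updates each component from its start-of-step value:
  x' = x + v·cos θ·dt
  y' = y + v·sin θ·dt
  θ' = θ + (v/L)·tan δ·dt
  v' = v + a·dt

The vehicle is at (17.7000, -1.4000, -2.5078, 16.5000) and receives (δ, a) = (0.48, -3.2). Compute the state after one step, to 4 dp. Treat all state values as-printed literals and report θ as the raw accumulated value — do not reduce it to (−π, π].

(17.0352, -1.8886, -2.3646, 16.3400)

x' = 17.7000 + 16.5000·cos(-2.5078)·0.05 = 17.0352
y' = -1.4000 + 16.5000·sin(-2.5078)·0.05 = -1.8886
θ' = -2.5078 + (16.5000/3.0)·tan(0.48)·0.05 = -2.3646
v' = 16.5000 − 3.2000·0.05 = 16.3400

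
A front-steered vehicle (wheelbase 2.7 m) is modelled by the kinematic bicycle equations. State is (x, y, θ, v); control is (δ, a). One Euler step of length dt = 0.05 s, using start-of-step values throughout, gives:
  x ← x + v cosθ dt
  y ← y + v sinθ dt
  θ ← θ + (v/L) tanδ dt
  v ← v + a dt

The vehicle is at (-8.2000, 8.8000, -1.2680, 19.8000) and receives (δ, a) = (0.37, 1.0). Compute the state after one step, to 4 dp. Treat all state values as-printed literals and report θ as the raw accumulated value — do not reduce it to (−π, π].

x' = -8.2000 + 19.8000·cos(-1.2680)·0.05 = -7.9048
y' = 8.8000 + 19.8000·sin(-1.2680)·0.05 = 7.8550
θ' = -1.2680 + (19.8000/2.7)·tan(0.37)·0.05 = -1.1258
v' = 19.8000 + 1.0000·0.05 = 19.8500

(-7.9048, 7.8550, -1.1258, 19.8500)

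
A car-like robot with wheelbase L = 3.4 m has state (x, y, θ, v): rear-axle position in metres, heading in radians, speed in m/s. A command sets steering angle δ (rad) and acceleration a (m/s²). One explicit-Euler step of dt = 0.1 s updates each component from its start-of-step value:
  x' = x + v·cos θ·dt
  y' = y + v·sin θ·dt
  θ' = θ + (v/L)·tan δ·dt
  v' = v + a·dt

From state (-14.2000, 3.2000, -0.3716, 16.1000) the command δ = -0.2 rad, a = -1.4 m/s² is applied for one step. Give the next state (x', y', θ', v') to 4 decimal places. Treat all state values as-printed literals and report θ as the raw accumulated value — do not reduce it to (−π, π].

x' = -14.2000 + 16.1000·cos(-0.3716)·0.1 = -12.6999
y' = 3.2000 + 16.1000·sin(-0.3716)·0.1 = 2.6154
θ' = -0.3716 + (16.1000/3.4)·tan(-0.2)·0.1 = -0.4676
v' = 16.1000 − 1.4000·0.1 = 15.9600

(-12.6999, 2.6154, -0.4676, 15.9600)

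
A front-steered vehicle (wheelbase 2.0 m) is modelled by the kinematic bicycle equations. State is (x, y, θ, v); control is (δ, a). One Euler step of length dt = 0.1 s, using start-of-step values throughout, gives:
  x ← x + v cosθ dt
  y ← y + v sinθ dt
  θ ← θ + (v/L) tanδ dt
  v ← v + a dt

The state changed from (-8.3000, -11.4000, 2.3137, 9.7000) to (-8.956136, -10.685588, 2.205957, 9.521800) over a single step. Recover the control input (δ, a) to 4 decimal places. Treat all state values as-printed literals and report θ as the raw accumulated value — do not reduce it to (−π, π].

δ = -0.2186, a = -1.7820

a = (v'−v)/dt = (-0.178200)/0.1 = -1.7820
Δθ = θ'−θ = -0.107743;  (v·dt/L) = 9.7000·0.1/2.0 = 0.485000
tan δ = Δθ·L/(v·dt) = -0.222151  →  δ = -0.2186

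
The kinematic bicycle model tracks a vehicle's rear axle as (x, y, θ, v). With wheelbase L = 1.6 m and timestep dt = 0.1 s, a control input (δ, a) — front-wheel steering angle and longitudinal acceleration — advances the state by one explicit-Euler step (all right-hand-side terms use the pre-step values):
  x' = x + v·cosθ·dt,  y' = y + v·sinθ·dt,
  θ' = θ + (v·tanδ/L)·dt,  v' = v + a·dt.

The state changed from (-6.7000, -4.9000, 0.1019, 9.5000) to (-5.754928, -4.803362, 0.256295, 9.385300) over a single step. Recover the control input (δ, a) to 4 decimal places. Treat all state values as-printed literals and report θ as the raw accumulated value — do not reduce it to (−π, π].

a = (v'−v)/dt = (-0.114700)/0.1 = -1.1470
Δθ = θ'−θ = 0.154395;  (v·dt/L) = 9.5000·0.1/1.6 = 0.593750
tan δ = Δθ·L/(v·dt) = 0.260034  →  δ = 0.2544

δ = 0.2544, a = -1.1470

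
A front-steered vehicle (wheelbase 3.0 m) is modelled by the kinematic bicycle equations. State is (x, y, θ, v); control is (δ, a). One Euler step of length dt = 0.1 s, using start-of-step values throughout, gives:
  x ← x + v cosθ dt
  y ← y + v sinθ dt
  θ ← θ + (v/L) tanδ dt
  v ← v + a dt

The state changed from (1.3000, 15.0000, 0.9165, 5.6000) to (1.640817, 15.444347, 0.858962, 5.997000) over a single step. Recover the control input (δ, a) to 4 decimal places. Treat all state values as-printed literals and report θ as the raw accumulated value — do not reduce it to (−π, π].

a = (v'−v)/dt = (0.397000)/0.1 = 3.9700
Δθ = θ'−θ = -0.057538;  (v·dt/L) = 5.6000·0.1/3.0 = 0.186667
tan δ = Δθ·L/(v·dt) = -0.308239  →  δ = -0.2990

δ = -0.2990, a = 3.9700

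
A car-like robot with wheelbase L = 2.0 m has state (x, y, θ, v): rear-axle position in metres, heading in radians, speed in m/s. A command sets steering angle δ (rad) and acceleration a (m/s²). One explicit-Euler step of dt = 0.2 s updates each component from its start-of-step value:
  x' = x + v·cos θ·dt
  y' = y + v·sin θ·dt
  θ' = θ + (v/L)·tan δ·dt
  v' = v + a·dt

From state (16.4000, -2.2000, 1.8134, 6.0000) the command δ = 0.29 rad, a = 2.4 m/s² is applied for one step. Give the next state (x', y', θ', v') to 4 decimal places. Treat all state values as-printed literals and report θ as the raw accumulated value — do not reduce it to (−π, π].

(16.1117, -1.0351, 1.9924, 6.4800)

x' = 16.4000 + 6.0000·cos(1.8134)·0.2 = 16.1117
y' = -2.2000 + 6.0000·sin(1.8134)·0.2 = -1.0351
θ' = 1.8134 + (6.0000/2.0)·tan(0.29)·0.2 = 1.9924
v' = 6.0000 + 2.4000·0.2 = 6.4800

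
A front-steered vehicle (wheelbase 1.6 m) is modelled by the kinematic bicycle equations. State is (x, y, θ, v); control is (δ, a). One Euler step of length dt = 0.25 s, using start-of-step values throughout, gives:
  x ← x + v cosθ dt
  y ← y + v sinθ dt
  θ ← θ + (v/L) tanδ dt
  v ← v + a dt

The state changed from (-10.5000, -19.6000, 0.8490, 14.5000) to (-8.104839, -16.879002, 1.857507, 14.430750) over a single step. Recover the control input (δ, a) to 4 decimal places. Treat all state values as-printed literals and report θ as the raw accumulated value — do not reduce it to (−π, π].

δ = 0.4188, a = -0.2770

a = (v'−v)/dt = (-0.069250)/0.25 = -0.2770
Δθ = θ'−θ = 1.008507;  (v·dt/L) = 14.5000·0.25/1.6 = 2.265625
tan δ = Δθ·L/(v·dt) = 0.445134  →  δ = 0.4188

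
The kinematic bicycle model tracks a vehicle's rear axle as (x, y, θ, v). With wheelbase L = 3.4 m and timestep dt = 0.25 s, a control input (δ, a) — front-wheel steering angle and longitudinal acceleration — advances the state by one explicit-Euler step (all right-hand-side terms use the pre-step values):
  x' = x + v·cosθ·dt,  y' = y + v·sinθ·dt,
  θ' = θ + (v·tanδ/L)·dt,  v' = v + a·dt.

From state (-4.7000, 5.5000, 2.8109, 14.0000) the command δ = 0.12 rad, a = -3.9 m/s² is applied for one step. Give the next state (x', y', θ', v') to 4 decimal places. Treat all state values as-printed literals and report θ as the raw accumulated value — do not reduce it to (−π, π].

(-8.0104, 6.6364, 2.9350, 13.0250)

x' = -4.7000 + 14.0000·cos(2.8109)·0.25 = -8.0104
y' = 5.5000 + 14.0000·sin(2.8109)·0.25 = 6.6364
θ' = 2.8109 + (14.0000/3.4)·tan(0.12)·0.25 = 2.9350
v' = 14.0000 − 3.9000·0.25 = 13.0250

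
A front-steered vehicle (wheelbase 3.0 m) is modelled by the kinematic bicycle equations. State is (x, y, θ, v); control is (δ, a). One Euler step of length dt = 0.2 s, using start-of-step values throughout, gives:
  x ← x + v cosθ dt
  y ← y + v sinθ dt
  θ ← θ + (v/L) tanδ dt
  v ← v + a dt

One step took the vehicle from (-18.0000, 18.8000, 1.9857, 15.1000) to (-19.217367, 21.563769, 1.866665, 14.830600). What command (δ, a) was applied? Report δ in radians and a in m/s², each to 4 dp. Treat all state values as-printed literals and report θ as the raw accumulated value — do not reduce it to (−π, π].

a = (v'−v)/dt = (-0.269400)/0.2 = -1.3470
Δθ = θ'−θ = -0.119035;  (v·dt/L) = 15.1000·0.2/3.0 = 1.006667
tan δ = Δθ·L/(v·dt) = -0.118247  →  δ = -0.1177

δ = -0.1177, a = -1.3470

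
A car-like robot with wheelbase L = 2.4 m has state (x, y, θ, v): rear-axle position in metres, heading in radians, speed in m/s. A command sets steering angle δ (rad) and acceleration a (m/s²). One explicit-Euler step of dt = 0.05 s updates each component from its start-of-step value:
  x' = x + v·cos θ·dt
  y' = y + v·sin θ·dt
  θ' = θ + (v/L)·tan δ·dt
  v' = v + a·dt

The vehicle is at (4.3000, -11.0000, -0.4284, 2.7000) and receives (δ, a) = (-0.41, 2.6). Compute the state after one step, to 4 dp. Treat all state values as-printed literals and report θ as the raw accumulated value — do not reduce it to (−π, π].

(4.4228, -11.0561, -0.4528, 2.8300)

x' = 4.3000 + 2.7000·cos(-0.4284)·0.05 = 4.4228
y' = -11.0000 + 2.7000·sin(-0.4284)·0.05 = -11.0561
θ' = -0.4284 + (2.7000/2.4)·tan(-0.41)·0.05 = -0.4528
v' = 2.7000 + 2.6000·0.05 = 2.8300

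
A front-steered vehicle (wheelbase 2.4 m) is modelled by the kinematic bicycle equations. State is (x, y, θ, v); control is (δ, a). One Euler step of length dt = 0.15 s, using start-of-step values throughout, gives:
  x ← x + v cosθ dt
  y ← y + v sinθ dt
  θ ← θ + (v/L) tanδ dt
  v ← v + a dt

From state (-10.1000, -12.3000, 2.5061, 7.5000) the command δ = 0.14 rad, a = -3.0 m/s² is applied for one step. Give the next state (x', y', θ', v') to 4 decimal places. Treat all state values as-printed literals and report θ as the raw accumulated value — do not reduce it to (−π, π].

x' = -10.1000 + 7.5000·cos(2.5061)·0.15 = -11.0054
y' = -12.3000 + 7.5000·sin(2.5061)·0.15 = -11.6322
θ' = 2.5061 + (7.5000/2.4)·tan(0.14)·0.15 = 2.5722
v' = 7.5000 − 3.0000·0.15 = 7.0500

(-11.0054, -11.6322, 2.5722, 7.0500)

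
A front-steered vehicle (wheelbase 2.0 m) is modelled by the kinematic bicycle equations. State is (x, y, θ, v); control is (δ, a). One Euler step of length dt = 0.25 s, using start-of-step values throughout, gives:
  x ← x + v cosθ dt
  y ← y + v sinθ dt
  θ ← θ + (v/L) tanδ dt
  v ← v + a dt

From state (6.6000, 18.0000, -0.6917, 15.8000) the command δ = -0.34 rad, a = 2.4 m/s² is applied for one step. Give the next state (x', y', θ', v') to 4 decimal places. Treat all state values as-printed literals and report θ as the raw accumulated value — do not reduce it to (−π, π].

(9.6421, 15.4805, -1.3903, 16.4000)

x' = 6.6000 + 15.8000·cos(-0.6917)·0.25 = 9.6421
y' = 18.0000 + 15.8000·sin(-0.6917)·0.25 = 15.4805
θ' = -0.6917 + (15.8000/2.0)·tan(-0.34)·0.25 = -1.3903
v' = 15.8000 + 2.4000·0.25 = 16.4000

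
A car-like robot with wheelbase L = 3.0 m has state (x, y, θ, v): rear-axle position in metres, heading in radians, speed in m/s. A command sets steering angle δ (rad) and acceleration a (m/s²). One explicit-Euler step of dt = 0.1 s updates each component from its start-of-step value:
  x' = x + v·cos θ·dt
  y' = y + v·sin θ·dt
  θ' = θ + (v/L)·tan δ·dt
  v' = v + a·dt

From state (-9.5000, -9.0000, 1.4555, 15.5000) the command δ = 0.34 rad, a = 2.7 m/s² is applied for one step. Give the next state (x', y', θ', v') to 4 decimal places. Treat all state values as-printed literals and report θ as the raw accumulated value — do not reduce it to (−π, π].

(-9.3217, -7.4603, 1.6383, 15.7700)

x' = -9.5000 + 15.5000·cos(1.4555)·0.1 = -9.3217
y' = -9.0000 + 15.5000·sin(1.4555)·0.1 = -7.4603
θ' = 1.4555 + (15.5000/3.0)·tan(0.34)·0.1 = 1.6383
v' = 15.5000 + 2.7000·0.1 = 15.7700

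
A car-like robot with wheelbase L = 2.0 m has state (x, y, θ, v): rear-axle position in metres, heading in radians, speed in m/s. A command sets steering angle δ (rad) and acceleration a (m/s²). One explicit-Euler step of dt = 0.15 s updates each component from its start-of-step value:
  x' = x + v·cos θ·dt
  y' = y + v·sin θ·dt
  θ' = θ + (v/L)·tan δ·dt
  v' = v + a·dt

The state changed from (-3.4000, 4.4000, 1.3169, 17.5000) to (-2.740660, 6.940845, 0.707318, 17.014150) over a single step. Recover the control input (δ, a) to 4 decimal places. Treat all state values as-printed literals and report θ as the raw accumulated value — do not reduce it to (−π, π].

δ = -0.4348, a = -3.2390

a = (v'−v)/dt = (-0.485850)/0.15 = -3.2390
Δθ = θ'−θ = -0.609582;  (v·dt/L) = 17.5000·0.15/2.0 = 1.312500
tan δ = Δθ·L/(v·dt) = -0.464443  →  δ = -0.4348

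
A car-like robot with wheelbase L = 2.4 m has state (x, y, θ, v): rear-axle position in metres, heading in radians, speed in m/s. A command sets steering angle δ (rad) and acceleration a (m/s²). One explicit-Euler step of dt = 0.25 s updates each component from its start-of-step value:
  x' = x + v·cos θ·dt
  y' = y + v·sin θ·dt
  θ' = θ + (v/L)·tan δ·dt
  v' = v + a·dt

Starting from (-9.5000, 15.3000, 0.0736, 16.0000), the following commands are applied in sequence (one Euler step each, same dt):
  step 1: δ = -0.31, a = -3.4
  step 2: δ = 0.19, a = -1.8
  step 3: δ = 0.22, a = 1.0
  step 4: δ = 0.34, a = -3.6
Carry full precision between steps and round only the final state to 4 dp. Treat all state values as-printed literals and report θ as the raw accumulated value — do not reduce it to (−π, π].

after step 1 (δ=-0.31, a=-3.4): (-5.510829, 15.594134, -0.460279, 15.150000)
after step 2 (δ=0.19, a=-1.8): (-2.117500, 13.911733, -0.156774, 14.700000)
after step 3 (δ=0.22, a=1.0): (1.512430, 13.337945, 0.185643, 14.950000)
after step 4 (δ=0.34, a=-3.6): (5.185712, 14.027806, 0.736514, 14.050000)

(5.1857, 14.0278, 0.7365, 14.0500)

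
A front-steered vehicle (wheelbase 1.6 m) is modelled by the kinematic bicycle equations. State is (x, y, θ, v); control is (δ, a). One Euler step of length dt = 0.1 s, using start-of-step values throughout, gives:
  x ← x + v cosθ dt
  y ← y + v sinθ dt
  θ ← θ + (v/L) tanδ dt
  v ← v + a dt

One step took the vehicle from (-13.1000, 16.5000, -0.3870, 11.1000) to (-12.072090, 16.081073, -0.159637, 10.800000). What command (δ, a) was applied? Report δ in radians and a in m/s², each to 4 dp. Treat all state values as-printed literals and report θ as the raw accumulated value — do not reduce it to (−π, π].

a = (v'−v)/dt = (-0.300000)/0.1 = -3.0000
Δθ = θ'−θ = 0.227363;  (v·dt/L) = 11.1000·0.1/1.6 = 0.693750
tan δ = Δθ·L/(v·dt) = 0.327730  →  δ = 0.3167

δ = 0.3167, a = -3.0000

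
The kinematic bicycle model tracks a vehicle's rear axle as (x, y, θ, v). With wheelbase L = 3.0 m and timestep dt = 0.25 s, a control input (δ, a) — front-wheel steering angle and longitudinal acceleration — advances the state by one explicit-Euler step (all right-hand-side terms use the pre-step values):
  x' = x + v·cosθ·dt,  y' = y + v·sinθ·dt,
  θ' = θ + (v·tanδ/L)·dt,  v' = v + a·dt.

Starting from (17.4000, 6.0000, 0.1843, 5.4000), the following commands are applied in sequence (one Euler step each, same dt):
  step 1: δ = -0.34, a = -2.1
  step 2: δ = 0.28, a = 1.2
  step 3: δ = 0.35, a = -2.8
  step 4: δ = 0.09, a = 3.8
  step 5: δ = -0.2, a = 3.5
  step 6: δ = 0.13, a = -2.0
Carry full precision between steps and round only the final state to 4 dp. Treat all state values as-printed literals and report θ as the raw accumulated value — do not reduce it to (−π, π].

after step 1 (δ=-0.34, a=-2.1): (18.727137, 6.247399, 0.025118, 4.875000)
after step 2 (δ=0.28, a=1.2): (19.945503, 6.278009, 0.141937, 5.175000)
after step 3 (δ=0.35, a=-2.8): (21.226243, 6.461024, 0.299356, 4.475000)
after step 4 (δ=0.09, a=3.8): (22.295238, 6.790949, 0.333009, 5.425000)
after step 5 (δ=-0.2, a=3.5): (23.576980, 7.234291, 0.241367, 6.300000)
after step 6 (δ=0.13, a=-2.0): (25.106324, 7.610765, 0.310005, 5.800000)

(25.1063, 7.6108, 0.3100, 5.8000)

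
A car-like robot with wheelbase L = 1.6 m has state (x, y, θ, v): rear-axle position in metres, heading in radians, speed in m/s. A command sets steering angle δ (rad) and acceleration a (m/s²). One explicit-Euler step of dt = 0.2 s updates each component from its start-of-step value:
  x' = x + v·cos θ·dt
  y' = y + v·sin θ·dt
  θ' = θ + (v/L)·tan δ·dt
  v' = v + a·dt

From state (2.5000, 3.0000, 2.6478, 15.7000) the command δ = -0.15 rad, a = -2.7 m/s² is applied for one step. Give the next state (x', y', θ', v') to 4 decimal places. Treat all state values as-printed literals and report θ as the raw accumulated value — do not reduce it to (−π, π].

(-0.2649, 4.4883, 2.3512, 15.1600)

x' = 2.5000 + 15.7000·cos(2.6478)·0.2 = -0.2649
y' = 3.0000 + 15.7000·sin(2.6478)·0.2 = 4.4883
θ' = 2.6478 + (15.7000/1.6)·tan(-0.15)·0.2 = 2.3512
v' = 15.7000 − 2.7000·0.2 = 15.1600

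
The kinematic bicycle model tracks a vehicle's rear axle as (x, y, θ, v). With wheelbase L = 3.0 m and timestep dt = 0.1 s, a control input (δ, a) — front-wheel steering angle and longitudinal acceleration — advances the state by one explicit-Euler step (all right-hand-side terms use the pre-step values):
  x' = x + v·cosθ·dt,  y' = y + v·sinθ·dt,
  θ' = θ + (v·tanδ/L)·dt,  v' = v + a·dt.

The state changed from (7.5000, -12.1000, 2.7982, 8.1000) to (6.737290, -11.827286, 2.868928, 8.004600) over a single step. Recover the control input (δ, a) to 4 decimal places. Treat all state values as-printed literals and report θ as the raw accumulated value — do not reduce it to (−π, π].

a = (v'−v)/dt = (-0.095400)/0.1 = -0.9540
Δθ = θ'−θ = 0.070728;  (v·dt/L) = 8.1000·0.1/3.0 = 0.270000
tan δ = Δθ·L/(v·dt) = 0.261956  →  δ = 0.2562

δ = 0.2562, a = -0.9540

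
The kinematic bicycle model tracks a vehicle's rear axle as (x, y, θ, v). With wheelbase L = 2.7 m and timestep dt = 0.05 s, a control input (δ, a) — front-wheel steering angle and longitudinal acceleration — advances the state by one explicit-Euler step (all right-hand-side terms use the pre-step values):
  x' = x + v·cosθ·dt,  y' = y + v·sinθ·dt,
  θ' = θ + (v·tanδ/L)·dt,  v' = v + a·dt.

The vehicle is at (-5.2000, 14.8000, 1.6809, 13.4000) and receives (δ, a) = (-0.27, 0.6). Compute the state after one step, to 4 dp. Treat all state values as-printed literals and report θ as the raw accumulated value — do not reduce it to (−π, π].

(-5.2736, 15.4659, 1.6122, 13.4300)

x' = -5.2000 + 13.4000·cos(1.6809)·0.05 = -5.2736
y' = 14.8000 + 13.4000·sin(1.6809)·0.05 = 15.4659
θ' = 1.6809 + (13.4000/2.7)·tan(-0.27)·0.05 = 1.6122
v' = 13.4000 + 0.6000·0.05 = 13.4300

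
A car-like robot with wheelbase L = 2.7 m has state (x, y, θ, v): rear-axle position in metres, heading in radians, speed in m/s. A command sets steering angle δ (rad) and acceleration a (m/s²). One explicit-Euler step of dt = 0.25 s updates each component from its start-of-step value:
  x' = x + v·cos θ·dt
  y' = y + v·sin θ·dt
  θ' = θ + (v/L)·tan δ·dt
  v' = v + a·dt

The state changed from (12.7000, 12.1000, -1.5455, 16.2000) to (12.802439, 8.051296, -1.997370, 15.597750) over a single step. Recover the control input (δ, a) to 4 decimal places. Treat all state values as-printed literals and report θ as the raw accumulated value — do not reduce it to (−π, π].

δ = -0.2926, a = -2.4090

a = (v'−v)/dt = (-0.602250)/0.25 = -2.4090
Δθ = θ'−θ = -0.451870;  (v·dt/L) = 16.2000·0.25/2.7 = 1.500000
tan δ = Δθ·L/(v·dt) = -0.301247  →  δ = -0.2926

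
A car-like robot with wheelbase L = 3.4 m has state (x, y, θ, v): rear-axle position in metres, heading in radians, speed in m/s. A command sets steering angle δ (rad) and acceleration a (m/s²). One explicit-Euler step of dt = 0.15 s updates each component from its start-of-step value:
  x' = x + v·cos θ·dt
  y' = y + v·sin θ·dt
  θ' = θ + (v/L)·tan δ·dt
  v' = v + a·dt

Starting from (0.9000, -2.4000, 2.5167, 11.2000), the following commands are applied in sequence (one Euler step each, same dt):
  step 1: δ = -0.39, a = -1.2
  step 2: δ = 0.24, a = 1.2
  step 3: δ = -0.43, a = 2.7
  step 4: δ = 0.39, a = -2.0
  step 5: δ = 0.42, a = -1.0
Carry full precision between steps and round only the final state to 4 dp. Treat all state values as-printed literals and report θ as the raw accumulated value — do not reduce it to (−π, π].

after step 1 (δ=-0.39, a=-1.2): (-0.462524, -1.417183, 2.313591, 11.020000)
after step 2 (δ=0.24, a=1.2): (-1.580528, -0.199613, 2.432566, 11.200000)
after step 3 (δ=-0.43, a=2.7): (-2.855641, 0.894227, 2.205953, 11.605000)
after step 4 (δ=0.39, a=-2.0): (-3.888435, 2.295493, 2.416407, 11.305000)
after step 5 (δ=0.42, a=-1.0): (-5.157494, 3.420240, 2.639135, 11.155000)

(-5.1575, 3.4202, 2.6391, 11.1550)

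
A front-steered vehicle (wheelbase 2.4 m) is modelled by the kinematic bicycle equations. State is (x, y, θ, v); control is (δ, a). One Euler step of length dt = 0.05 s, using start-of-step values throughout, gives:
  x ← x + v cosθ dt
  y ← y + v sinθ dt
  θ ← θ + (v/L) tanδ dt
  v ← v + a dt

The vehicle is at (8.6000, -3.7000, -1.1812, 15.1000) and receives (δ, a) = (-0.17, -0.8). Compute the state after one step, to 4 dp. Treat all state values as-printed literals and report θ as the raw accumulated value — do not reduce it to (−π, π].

(8.8868, -4.3984, -1.2352, 15.0600)

x' = 8.6000 + 15.1000·cos(-1.1812)·0.05 = 8.8868
y' = -3.7000 + 15.1000·sin(-1.1812)·0.05 = -4.3984
θ' = -1.1812 + (15.1000/2.4)·tan(-0.17)·0.05 = -1.2352
v' = 15.1000 − 0.8000·0.05 = 15.0600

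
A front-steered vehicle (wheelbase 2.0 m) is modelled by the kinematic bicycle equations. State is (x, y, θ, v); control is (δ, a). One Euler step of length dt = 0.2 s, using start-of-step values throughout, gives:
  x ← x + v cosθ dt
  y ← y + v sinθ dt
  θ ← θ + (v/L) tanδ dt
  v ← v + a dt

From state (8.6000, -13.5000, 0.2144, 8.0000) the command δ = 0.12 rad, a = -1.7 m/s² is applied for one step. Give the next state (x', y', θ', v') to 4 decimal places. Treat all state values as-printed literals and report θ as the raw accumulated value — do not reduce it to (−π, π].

(10.1634, -13.1596, 0.3109, 7.6600)

x' = 8.6000 + 8.0000·cos(0.2144)·0.2 = 10.1634
y' = -13.5000 + 8.0000·sin(0.2144)·0.2 = -13.1596
θ' = 0.2144 + (8.0000/2.0)·tan(0.12)·0.2 = 0.3109
v' = 8.0000 − 1.7000·0.2 = 7.6600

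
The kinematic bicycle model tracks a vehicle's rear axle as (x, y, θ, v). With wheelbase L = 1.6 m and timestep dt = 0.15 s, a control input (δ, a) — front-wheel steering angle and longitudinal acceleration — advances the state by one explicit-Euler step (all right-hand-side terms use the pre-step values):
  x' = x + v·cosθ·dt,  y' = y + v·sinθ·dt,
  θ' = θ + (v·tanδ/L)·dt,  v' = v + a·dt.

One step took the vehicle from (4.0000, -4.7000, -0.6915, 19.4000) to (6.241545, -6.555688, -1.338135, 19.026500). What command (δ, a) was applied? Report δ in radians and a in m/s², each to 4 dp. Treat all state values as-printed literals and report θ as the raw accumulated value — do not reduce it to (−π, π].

δ = -0.3416, a = -2.4900

a = (v'−v)/dt = (-0.373500)/0.15 = -2.4900
Δθ = θ'−θ = -0.646635;  (v·dt/L) = 19.4000·0.15/1.6 = 1.818750
tan δ = Δθ·L/(v·dt) = -0.355538  →  δ = -0.3416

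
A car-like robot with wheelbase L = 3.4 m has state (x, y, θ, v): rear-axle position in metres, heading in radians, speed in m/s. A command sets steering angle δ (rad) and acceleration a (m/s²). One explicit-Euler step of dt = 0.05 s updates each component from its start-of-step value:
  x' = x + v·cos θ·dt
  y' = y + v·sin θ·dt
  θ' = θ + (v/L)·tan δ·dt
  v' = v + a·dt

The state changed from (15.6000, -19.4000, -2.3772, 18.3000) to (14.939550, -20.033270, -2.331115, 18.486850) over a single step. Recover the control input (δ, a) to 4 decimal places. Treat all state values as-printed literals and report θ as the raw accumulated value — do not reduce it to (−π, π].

δ = 0.1696, a = 3.7370

a = (v'−v)/dt = (0.186850)/0.05 = 3.7370
Δθ = θ'−θ = 0.046085;  (v·dt/L) = 18.3000·0.05/3.4 = 0.269118
tan δ = Δθ·L/(v·dt) = 0.171245  →  δ = 0.1696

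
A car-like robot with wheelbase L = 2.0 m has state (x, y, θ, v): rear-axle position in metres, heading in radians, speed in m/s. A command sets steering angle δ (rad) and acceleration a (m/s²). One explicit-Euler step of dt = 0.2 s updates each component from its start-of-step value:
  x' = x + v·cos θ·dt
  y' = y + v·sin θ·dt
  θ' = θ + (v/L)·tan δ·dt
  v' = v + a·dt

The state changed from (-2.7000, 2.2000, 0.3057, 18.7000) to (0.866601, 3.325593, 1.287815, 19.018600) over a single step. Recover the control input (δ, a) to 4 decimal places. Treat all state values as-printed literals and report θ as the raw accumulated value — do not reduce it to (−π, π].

δ = 0.4836, a = 1.5930

a = (v'−v)/dt = (0.318600)/0.2 = 1.5930
Δθ = θ'−θ = 0.982115;  (v·dt/L) = 18.7000·0.2/2.0 = 1.870000
tan δ = Δθ·L/(v·dt) = 0.525195  →  δ = 0.4836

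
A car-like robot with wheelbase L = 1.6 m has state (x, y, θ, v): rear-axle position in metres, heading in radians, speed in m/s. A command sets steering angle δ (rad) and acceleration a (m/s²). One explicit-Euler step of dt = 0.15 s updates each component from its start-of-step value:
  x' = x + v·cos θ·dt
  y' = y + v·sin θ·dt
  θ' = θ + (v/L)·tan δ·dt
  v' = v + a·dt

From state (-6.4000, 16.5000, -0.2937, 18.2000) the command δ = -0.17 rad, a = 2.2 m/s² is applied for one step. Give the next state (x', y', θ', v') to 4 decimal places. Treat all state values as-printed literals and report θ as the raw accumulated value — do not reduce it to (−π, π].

(-3.7869, 15.7097, -0.5866, 18.5300)

x' = -6.4000 + 18.2000·cos(-0.2937)·0.15 = -3.7869
y' = 16.5000 + 18.2000·sin(-0.2937)·0.15 = 15.7097
θ' = -0.2937 + (18.2000/1.6)·tan(-0.17)·0.15 = -0.5866
v' = 18.2000 + 2.2000·0.15 = 18.5300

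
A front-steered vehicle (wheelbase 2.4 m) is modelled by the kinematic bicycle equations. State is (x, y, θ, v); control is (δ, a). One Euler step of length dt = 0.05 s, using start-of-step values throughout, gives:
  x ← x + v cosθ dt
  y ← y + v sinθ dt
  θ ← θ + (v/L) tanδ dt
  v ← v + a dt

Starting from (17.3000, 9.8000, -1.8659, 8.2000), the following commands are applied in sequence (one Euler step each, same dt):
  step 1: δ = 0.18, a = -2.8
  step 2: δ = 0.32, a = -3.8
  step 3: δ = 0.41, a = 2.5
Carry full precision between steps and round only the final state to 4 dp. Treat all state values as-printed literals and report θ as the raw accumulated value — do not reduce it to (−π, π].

(16.9942, 8.6337, -1.7079, 7.9950)

after step 1 (δ=0.18, a=-2.8): (17.180756, 9.407723, -1.834814, 8.060000)
after step 2 (δ=0.32, a=-3.8): (17.075589, 9.018688, -1.779168, 7.870000)
after step 3 (δ=0.41, a=2.5): (16.994187, 8.633699, -1.707906, 7.995000)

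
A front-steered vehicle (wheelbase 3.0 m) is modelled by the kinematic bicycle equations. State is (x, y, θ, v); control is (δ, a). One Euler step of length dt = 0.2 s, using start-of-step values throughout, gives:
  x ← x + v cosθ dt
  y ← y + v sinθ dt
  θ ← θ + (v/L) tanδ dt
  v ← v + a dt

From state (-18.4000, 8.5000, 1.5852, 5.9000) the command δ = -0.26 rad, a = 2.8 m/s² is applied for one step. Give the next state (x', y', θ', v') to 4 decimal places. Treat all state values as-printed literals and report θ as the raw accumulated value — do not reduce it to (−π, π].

(-18.4170, 9.6799, 1.4806, 6.4600)

x' = -18.4000 + 5.9000·cos(1.5852)·0.2 = -18.4170
y' = 8.5000 + 5.9000·sin(1.5852)·0.2 = 9.6799
θ' = 1.5852 + (5.9000/3.0)·tan(-0.26)·0.2 = 1.4806
v' = 5.9000 + 2.8000·0.2 = 6.4600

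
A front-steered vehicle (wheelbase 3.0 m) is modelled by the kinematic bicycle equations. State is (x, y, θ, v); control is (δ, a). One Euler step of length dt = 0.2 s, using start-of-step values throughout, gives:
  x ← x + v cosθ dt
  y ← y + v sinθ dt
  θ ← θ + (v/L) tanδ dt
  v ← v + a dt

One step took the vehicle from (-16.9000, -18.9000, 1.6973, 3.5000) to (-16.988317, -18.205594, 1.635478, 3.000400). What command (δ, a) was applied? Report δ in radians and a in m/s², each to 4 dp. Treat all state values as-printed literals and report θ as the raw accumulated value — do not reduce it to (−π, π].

δ = -0.2590, a = -2.4980

a = (v'−v)/dt = (-0.499600)/0.2 = -2.4980
Δθ = θ'−θ = -0.061822;  (v·dt/L) = 3.5000·0.2/3.0 = 0.233333
tan δ = Δθ·L/(v·dt) = -0.264951  →  δ = -0.2590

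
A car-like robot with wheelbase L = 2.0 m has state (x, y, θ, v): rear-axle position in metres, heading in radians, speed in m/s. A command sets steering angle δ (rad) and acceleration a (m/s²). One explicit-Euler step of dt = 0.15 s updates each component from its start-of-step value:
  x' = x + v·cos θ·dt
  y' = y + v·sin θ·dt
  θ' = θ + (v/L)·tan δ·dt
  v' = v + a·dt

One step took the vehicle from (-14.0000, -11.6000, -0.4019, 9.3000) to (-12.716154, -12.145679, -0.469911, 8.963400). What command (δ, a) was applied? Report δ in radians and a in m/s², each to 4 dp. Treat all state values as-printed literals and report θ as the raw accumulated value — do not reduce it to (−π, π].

a = (v'−v)/dt = (-0.336600)/0.15 = -2.2440
Δθ = θ'−θ = -0.068011;  (v·dt/L) = 9.3000·0.15/2.0 = 0.697500
tan δ = Δθ·L/(v·dt) = -0.097507  →  δ = -0.0972

δ = -0.0972, a = -2.2440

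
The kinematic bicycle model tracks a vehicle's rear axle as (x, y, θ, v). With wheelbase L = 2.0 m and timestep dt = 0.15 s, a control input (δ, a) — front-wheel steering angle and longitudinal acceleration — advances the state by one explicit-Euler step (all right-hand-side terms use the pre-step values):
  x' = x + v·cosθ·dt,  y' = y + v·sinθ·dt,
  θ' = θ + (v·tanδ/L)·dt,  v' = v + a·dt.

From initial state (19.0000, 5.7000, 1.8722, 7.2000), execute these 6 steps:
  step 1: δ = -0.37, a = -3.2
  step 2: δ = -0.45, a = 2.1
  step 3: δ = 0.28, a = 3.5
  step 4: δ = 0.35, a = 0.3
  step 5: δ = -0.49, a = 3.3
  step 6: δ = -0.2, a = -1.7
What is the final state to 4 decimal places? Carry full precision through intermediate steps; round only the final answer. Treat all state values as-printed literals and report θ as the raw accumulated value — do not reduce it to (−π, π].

after step 1 (δ=-0.37, a=-3.2): (18.679390, 6.731314, 1.662754, 6.720000)
after step 2 (δ=-0.45, a=2.1): (18.586828, 7.735055, 1.419294, 7.035000)
after step 3 (δ=0.28, a=3.5): (18.746089, 8.778218, 1.571015, 7.560000)
after step 4 (δ=0.35, a=0.3): (18.745841, 9.912218, 1.777986, 7.605000)
after step 5 (δ=-0.49, a=3.3): (18.511177, 11.028571, 1.473755, 8.100000)
after step 6 (δ=-0.2, a=-1.7): (18.628897, 12.237854, 1.350609, 7.845000)

(18.6289, 12.2379, 1.3506, 7.8450)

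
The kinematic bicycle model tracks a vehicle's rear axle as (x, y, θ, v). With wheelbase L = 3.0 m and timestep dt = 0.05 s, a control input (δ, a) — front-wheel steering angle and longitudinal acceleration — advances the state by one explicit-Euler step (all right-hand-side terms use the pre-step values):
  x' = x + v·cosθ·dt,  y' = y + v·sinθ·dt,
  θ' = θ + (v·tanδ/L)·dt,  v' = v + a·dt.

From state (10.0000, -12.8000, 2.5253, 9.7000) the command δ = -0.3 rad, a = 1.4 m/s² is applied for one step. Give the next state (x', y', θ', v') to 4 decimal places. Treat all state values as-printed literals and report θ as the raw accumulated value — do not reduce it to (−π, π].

x' = 10.0000 + 9.7000·cos(2.5253)·0.05 = 9.6042
y' = -12.8000 + 9.7000·sin(2.5253)·0.05 = -12.5197
θ' = 2.5253 + (9.7000/3.0)·tan(-0.3)·0.05 = 2.4753
v' = 9.7000 + 1.4000·0.05 = 9.7700

(9.6042, -12.5197, 2.4753, 9.7700)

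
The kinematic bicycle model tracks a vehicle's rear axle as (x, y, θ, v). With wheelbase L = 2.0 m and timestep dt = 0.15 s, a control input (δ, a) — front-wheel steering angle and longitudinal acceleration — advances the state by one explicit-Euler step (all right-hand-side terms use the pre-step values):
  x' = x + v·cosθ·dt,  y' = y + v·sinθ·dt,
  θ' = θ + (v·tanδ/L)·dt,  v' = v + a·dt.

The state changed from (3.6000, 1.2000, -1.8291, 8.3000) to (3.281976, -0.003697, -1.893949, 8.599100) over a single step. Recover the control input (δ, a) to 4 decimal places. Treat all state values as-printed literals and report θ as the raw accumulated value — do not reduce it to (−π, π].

δ = -0.1038, a = 1.9940

a = (v'−v)/dt = (0.299100)/0.15 = 1.9940
Δθ = θ'−θ = -0.064849;  (v·dt/L) = 8.3000·0.15/2.0 = 0.622500
tan δ = Δθ·L/(v·dt) = -0.104175  →  δ = -0.1038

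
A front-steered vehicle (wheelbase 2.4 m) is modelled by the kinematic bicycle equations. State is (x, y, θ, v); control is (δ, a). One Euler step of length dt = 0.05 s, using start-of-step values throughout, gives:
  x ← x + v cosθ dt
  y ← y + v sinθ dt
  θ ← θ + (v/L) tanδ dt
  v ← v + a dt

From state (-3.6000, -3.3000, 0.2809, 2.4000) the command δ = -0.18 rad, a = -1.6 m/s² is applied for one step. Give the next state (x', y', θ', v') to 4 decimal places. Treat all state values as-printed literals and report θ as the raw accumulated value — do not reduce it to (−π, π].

(-3.4847, -3.2667, 0.2718, 2.3200)

x' = -3.6000 + 2.4000·cos(0.2809)·0.05 = -3.4847
y' = -3.3000 + 2.4000·sin(0.2809)·0.05 = -3.2667
θ' = 0.2809 + (2.4000/2.4)·tan(-0.18)·0.05 = 0.2718
v' = 2.4000 − 1.6000·0.05 = 2.3200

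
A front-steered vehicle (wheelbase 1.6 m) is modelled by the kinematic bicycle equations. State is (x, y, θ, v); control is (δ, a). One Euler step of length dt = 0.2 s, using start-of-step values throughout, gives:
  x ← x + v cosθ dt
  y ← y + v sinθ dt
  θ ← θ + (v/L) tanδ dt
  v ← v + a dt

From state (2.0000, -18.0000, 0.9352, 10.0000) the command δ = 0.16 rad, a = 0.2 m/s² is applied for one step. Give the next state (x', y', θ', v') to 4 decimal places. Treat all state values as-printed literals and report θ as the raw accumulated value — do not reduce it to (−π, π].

(3.1873, -16.3906, 1.1369, 10.0400)

x' = 2.0000 + 10.0000·cos(0.9352)·0.2 = 3.1873
y' = -18.0000 + 10.0000·sin(0.9352)·0.2 = -16.3906
θ' = 0.9352 + (10.0000/1.6)·tan(0.16)·0.2 = 1.1369
v' = 10.0000 + 0.2000·0.2 = 10.0400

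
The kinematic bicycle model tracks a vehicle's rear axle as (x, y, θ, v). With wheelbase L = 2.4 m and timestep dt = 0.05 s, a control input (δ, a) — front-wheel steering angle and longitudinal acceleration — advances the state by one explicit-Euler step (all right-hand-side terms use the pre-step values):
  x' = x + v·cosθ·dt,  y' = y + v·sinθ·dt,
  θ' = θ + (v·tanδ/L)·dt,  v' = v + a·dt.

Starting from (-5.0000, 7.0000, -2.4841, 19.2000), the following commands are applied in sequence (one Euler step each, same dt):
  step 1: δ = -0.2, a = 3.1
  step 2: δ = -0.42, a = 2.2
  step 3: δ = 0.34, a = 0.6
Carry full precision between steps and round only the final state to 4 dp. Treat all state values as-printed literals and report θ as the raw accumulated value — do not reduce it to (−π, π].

after step 1 (δ=-0.2, a=3.1): (-5.759866, 6.413311, -2.565184, 19.355000)
after step 2 (δ=-0.42, a=2.2): (-6.571252, 5.885872, -2.745255, 19.465000)
after step 3 (δ=0.34, a=0.6): (-7.469057, 5.510156, -2.601807, 19.495000)

(-7.4691, 5.5102, -2.6018, 19.4950)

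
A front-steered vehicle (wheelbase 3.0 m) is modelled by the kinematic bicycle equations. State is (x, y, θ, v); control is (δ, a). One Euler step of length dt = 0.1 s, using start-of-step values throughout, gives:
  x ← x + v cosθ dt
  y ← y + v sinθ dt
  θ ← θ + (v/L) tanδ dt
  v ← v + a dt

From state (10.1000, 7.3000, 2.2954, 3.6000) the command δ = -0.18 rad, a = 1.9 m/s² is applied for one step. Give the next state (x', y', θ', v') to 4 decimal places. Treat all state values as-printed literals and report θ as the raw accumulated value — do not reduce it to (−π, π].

(9.8614, 7.5696, 2.2736, 3.7900)

x' = 10.1000 + 3.6000·cos(2.2954)·0.1 = 9.8614
y' = 7.3000 + 3.6000·sin(2.2954)·0.1 = 7.5696
θ' = 2.2954 + (3.6000/3.0)·tan(-0.18)·0.1 = 2.2736
v' = 3.6000 + 1.9000·0.1 = 3.7900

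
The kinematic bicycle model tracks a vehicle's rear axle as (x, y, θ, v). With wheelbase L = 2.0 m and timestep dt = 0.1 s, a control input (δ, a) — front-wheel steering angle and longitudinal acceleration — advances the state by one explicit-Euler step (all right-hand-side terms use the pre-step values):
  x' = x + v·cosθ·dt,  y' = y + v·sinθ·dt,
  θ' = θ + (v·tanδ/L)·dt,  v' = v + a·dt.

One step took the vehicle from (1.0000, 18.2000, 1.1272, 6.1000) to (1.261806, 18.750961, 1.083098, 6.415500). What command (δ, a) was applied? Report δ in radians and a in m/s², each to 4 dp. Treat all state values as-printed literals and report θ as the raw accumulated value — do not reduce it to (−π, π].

a = (v'−v)/dt = (0.315500)/0.1 = 3.1550
Δθ = θ'−θ = -0.044102;  (v·dt/L) = 6.1000·0.1/2.0 = 0.305000
tan δ = Δθ·L/(v·dt) = -0.144597  →  δ = -0.1436

δ = -0.1436, a = 3.1550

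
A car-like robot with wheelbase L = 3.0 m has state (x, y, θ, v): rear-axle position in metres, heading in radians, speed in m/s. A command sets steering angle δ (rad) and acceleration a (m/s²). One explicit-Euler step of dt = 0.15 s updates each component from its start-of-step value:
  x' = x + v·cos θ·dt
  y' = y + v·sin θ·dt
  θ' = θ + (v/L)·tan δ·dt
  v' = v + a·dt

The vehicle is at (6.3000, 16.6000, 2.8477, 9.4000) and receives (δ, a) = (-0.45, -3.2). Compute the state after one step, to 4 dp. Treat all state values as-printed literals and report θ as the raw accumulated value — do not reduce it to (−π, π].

(4.9505, 17.0084, 2.6207, 8.9200)

x' = 6.3000 + 9.4000·cos(2.8477)·0.15 = 4.9505
y' = 16.6000 + 9.4000·sin(2.8477)·0.15 = 17.0084
θ' = 2.8477 + (9.4000/3.0)·tan(-0.45)·0.15 = 2.6207
v' = 9.4000 − 3.2000·0.15 = 8.9200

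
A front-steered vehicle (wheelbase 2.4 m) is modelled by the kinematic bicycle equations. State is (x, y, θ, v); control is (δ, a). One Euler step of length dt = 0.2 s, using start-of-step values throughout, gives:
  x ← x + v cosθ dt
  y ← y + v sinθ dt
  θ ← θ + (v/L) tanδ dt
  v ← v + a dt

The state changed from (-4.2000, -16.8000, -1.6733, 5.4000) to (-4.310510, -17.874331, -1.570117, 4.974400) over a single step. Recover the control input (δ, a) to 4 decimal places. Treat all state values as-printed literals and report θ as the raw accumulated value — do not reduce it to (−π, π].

δ = 0.2254, a = -2.1280

a = (v'−v)/dt = (-0.425600)/0.2 = -2.1280
Δθ = θ'−θ = 0.103183;  (v·dt/L) = 5.4000·0.2/2.4 = 0.450000
tan δ = Δθ·L/(v·dt) = 0.229296  →  δ = 0.2254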